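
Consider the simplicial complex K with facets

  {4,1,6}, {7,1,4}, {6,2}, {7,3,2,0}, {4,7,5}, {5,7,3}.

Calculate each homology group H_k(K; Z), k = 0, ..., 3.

We work with the vertex ordering 0 < 1 < 2 < 3 < 4 < 5 < 6 < 7. The simplices of K, each written with vertices in increasing order, are:

  0-simplices (8): [0], [1], [2], [3], [4], [5], [6], [7]
  1-simplices (15): [0,2], [0,3], [0,7], [1,4], [1,6], [1,7], [2,3], [2,6], [2,7], [3,5], [3,7], [4,5], [4,6], [4,7], [5,7]
  2-simplices (8): [0,2,3], [0,2,7], [0,3,7], [1,4,6], [1,4,7], [2,3,7], [3,5,7], [4,5,7]
  3-simplices (1): [0,2,3,7]

Hence C_0 ≅ Z^8, C_1 ≅ Z^15, C_2 ≅ Z^8, C_3 ≅ Z^1.

Boundary ∂_1: C_1 → C_0 maps an edge to its endpoints' difference, ∂[p,q] = q − p.
The 8×15 boundary matrix has rank 7 and Smith normal form diag(1,1,1,1,1,1,1).

∂_2: C_2 → C_1 maps a triangle to the signed sum of its edges. For instance
  ∂[2,3,7] = [3,7] − [2,7] + [2,3],
  ∂[0,2,3] = [2,3] − [0,3] + [0,2].
The resulting 15×8 matrix has rank 7, and its Smith normal form has invariant factors (1,1,1,1,1,1,1).

The boundary map ∂_3: C_3 → C_2 sends each 3-simplex σ to the alternating sum Σ_i (−1)^i (σ with its i-th vertex removed). For instance
  ∂[0,2,3,7] = [2,3,7] − [0,3,7] + [0,2,7] − [0,2,3].
The 8×1 boundary matrix has rank 1 and Smith normal form diag(1).

Now H_k = ker ∂_k / im ∂_{k+1}, so:

  H_0: rank C_0 − rank ∂_1 = 8 − 7 = 1, and the invariant factors of ∂_1 are all 1, so H_0 = Z.
  H_1: rank ker ∂_1 − rank ∂_2 = (15 − 7) − 7 = 1, and the invariant factors of ∂_2 are all 1, so H_1 = Z.
  H_2: rank ker ∂_2 − rank ∂_3 = (8 − 7) − 1 = 0, and the invariant factors of ∂_3 are all 1, so H_2 = 0.
  H_3: rank ker ∂_3 − rank ∂_4 = (1 − 1) − 0 = 0, and there is no ∂_4, so H_3 = 0.

As a check, the Euler characteristic is 8 − 15 + 8 − 1 = 0, which agrees with 1 − 1 + 0 − 0 = 0.

H_0 ≅ Z,  H_1 ≅ Z,  H_2 = 0,  H_3 = 0.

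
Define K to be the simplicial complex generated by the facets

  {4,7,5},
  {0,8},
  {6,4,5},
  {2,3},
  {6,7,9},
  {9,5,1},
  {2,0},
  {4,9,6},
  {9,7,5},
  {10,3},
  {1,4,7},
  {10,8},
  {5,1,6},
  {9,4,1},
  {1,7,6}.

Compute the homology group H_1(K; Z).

H_1 = Z ⊕ Z_2.

Fix the vertex order 0 < 1 < 2 < 3 < 4 < 5 < 6 < 7 < 8 < 9 < 10 and write every simplex with vertices in increasing order. Then dim K = 2 and the simplices of K are:

  0-simplices (11): [0], [1], [2], [3], [4], [5], [6], [7], [8], [9], [10]
  1-simplices (20): [0,2], [0,8], [1,4], [1,5], [1,6], [1,7], [1,9], [2,3], [3,10], [4,5], [4,6], [4,7], [4,9], [5,6], [5,7], [5,9], [6,7], [6,9], [7,9], [8,10]
  2-simplices (10): [1,4,7], [1,4,9], [1,5,6], [1,5,9], [1,6,7], [4,5,6], [4,5,7], [4,6,9], [5,7,9], [6,7,9]

giving chain groups C_0 ≅ Z^11, C_1 ≅ Z^20, C_2 ≅ Z^10.

Boundary ∂_1: C_1 → C_0 maps an edge to its endpoints' difference, ∂[p,q] = q − p.
As a 11×20 matrix over Z this has rank 9, with invariant factors (1,1,1,1,1,1,1,1,1).

∂_2: C_2 → C_1 sends each 2-simplex [p,q,r] to [q,r] − [p,r] + [p,q]. For instance
  ∂[4,6,9] = [6,9] − [4,9] + [4,6],
  ∂[4,5,7] = [5,7] − [4,7] + [4,5].
As a 20×10 matrix over Z this has rank 10, with invariant factors (1,1,1,1,1,1,1,1,1,2).

From H_k ≅ ker(∂_k) / im(∂_{k+1}) we obtain:

  H_1: rank ker ∂_1 − rank ∂_2 = (20 − 9) − 10 = 1, and ∂_2 has invariant factor 2 > 1, so H_1 = Z ⊕ Z_2.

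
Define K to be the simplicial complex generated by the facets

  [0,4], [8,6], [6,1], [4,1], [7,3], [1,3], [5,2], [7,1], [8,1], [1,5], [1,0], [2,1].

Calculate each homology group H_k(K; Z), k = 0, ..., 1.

H_0 = Z,  H_1 = Z^4.

We work with the vertex ordering 0 < 1 < 2 < 3 < 4 < 5 < 6 < 7 < 8. The simplices of K, each written with vertices in increasing order, are:

  0-simplices (9): [0], [1], [2], [3], [4], [5], [6], [7], [8]
  1-simplices (12): [0,1], [0,4], [1,2], [1,3], [1,4], [1,5], [1,6], [1,7], [1,8], [2,5], [3,7], [6,8]

giving chain groups C_0 ≅ Z^9, C_1 ≅ Z^12.

The boundary map ∂_1: C_1 → C_0 sends each edge [p,q] (with p < q) to q − p. For instance
  ∂[1,4] = [4] − [1].
The resulting 9×12 matrix has rank 8, and its Smith normal form has invariant factors (1,1,1,1,1,1,1,1).

Now H_k = ker ∂_k / im ∂_{k+1}, so:

  H_0: rank C_0 − rank ∂_1 = 9 − 8 = 1, and the invariant factors of ∂_1 are all 1, so H_0 ≅ Z.
  H_1: rank ker ∂_1 − rank ∂_2 = (12 − 8) − 0 = 4, and there is no ∂_2, so H_1 ≅ Z^4.

As a check, the Euler characteristic is 9 − 12 = -3, which agrees with 1 − 4 = -3.
(K is a triangulation of a wedge of 4 circles.)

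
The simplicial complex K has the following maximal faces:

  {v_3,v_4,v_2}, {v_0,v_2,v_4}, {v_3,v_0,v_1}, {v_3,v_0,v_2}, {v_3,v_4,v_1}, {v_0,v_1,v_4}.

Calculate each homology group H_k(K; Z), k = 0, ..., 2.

H_0 = Z,  H_1 = 0,  H_2 = Z.

Take the total order v_0 < v_1 < v_2 < v_3 < v_4 on the vertex set. Then K (dimension 2) consists of the simplices:

  0-simplices (5): [v_0], [v_1], [v_2], [v_3], [v_4]
  1-simplices (9): [v_0,v_1], [v_0,v_2], [v_0,v_3], [v_0,v_4], [v_1,v_3], [v_1,v_4], [v_2,v_3], [v_2,v_4], [v_3,v_4]
  2-simplices (6): [v_0,v_1,v_3], [v_0,v_1,v_4], [v_0,v_2,v_3], [v_0,v_2,v_4], [v_1,v_3,v_4], [v_2,v_3,v_4]

so the chain groups are C_0 ≅ Z^5, C_1 ≅ Z^9, C_2 ≅ Z^6.

The boundary map ∂_1: C_1 → C_0 is given by ∂[p,q] = [q] − [p].
As a 5×9 matrix over Z this has rank 4, with invariant factors (1,1,1,1).

Boundary ∂_2: C_2 → C_1 sends each 2-simplex [p,q,r] to [q,r] − [p,r] + [p,q]. For instance
  ∂[v_0,v_1,v_4] = [v_1,v_4] − [v_0,v_4] + [v_0,v_1],
  ∂[v_2,v_3,v_4] = [v_3,v_4] − [v_2,v_4] + [v_2,v_3].
The resulting 9×6 matrix has rank 5, and its Smith normal form has invariant factors (1,1,1,1,1).

Computing H_k = (kernel of ∂_k) / (image of ∂_{k+1}):

  H_0: rank C_0 − rank ∂_1 = 5 − 4 = 1, and the invariant factors of ∂_1 are all 1, so H_0 ≅ Z.
  H_1: rank ker ∂_1 − rank ∂_2 = (9 − 4) − 5 = 0, and the invariant factors of ∂_2 are all 1, so H_1 ≅ 0.
  H_2: rank ker ∂_2 − rank ∂_3 = (6 − 5) − 0 = 1, and there is no ∂_3, so H_2 ≅ Z.

As a check, the Euler characteristic is 5 − 9 + 6 = 2, which agrees with 1 − 0 + 1 = 2.
(K is a triangulation of the 2-sphere S^2.)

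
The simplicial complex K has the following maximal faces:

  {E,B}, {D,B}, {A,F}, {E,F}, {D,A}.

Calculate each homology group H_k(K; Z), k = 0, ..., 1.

Fix the vertex order A < B < D < E < F and write every simplex with vertices in increasing order. Then dim K = 1 and the simplices of K are:

  0-simplices (5): A, B, D, E, F
  1-simplices (5): AD, AF, BD, BE, EF

Hence C_0 ≅ Z^5, C_1 ≅ Z^5.

Boundary ∂_1: C_1 → C_0 sends each edge [p,q] (with p < q) to q − p. For instance
  ∂AD = D − A.
As a 5×5 matrix over Z this has rank 4, with invariant factors (1,1,1,1).

From H_k ≅ ker(∂_k) / im(∂_{k+1}) we obtain:

  H_0: rank C_0 − rank ∂_1 = 5 − 4 = 1, and the invariant factors of ∂_1 are all 1, so H_0 = Z.
  H_1: rank ker ∂_1 − rank ∂_2 = (5 − 4) − 0 = 1, and there is no ∂_2, so H_1 = Z.

(K is a triangulation of the circle S^1.)

H_0 = Z,  H_1 = Z.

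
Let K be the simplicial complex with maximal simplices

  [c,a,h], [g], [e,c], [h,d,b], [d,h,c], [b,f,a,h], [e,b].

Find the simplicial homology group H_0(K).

H_0 = Z^2.

K has 8 vertices, 13 edges, 7 triangles, 1 3-simplex.
rank ∂_0 = 0, rank ∂_1 = 6 ⇒ b_0 = 8 − 0 − 6 = 2; all invariant factors of ∂_1 are 1 so no torsion. So H_0 = Z^2.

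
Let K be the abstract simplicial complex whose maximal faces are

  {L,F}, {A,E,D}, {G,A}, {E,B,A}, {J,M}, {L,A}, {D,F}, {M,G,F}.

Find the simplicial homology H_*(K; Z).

H_0 ≅ Z,  H_1 ≅ Z^2,  H_2 = 0.

Order the vertices as A < B < D < E < F < G < J < L < M. Listing each simplex with vertices in this order, K has dimension 2 with simplices:

  0-simplices (9): A, B, D, E, F, G, J, L, M
  1-simplices (13): AB, AD, AE, AG, AL, BE, DE, DF, FG, FL, FM, GM, JM
  2-simplices (3): ABE, ADE, FGM

so the chain groups are C_0 ≅ Z^9, C_1 ≅ Z^13, C_2 ≅ Z^3.

The boundary map ∂_1: C_1 → C_0 sends each edge [p,q] (with p < q) to q − p. For instance
  ∂GM = M − G.
As a 9×13 matrix over Z this has rank 8, with invariant factors (1,1,1,1,1,1,1,1).

Boundary ∂_2: C_2 → C_1 sends each 2-simplex [p,q,r] to [q,r] − [p,r] + [p,q]. For instance
  ∂ADE = DE − AE + AD,
  ∂ABE = BE − AE + AB.
As a 13×3 matrix over Z this has rank 3, with invariant factors (1,1,1).

Now H_k = ker ∂_k / im ∂_{k+1}, so:

  H_0: rank C_0 − rank ∂_1 = 9 − 8 = 1, and the invariant factors of ∂_1 are all 1, so H_0 = Z.
  H_1: rank ker ∂_1 − rank ∂_2 = (13 − 8) − 3 = 2, and the invariant factors of ∂_2 are all 1, so H_1 = Z^2.
  H_2: rank ker ∂_2 − rank ∂_3 = (3 − 3) − 0 = 0, and there is no ∂_3, so H_2 = 0.

As a check, the Euler characteristic is 9 − 13 + 3 = -1, which agrees with 1 − 2 + 0 = -1.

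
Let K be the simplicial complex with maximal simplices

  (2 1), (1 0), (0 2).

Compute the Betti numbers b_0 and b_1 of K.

b_0 = 1, b_1 = 1.

Order the vertices as 0 < 1 < 2. Listing each simplex with vertices in this order, K has dimension 1 with simplices:

  0-simplices (3): [0], [1], [2]
  1-simplices (3): [0,1], [0,2], [1,2]

so the chain groups are C_0 ≅ Z^3, C_1 ≅ Z^3.

Boundary ∂_1: C_1 → C_0 maps an edge to its endpoints' difference, ∂[p,q] = q − p. For instance
  ∂[1,2] = [2] − [1].
The resulting 3×3 matrix has rank 2, and its Smith normal form has invariant factors (1,1).

From H_k ≅ ker(∂_k) / im(∂_{k+1}) we obtain:

  H_0: rank C_0 − rank ∂_1 = 3 − 2 = 1, and the invariant factors of ∂_1 are all 1, so H_0 = Z.
  H_1: rank ker ∂_1 − rank ∂_2 = (3 − 2) − 0 = 1, and there is no ∂_2, so H_1 = Z.

(K is a triangulation of the circle S^1.)

Hence the Betti numbers are b_0 = 1, b_1 = 1.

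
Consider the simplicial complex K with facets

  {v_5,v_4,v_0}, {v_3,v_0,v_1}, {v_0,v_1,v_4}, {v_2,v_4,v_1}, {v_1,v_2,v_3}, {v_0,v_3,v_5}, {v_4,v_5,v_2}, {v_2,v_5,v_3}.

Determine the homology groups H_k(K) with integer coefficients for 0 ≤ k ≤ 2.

H_0 ≅ Z,  H_1 = 0,  H_2 ≅ Z.

Order the vertices as v_0 < v_1 < v_2 < v_3 < v_4 < v_5. Listing each simplex with vertices in this order, K has dimension 2 with simplices:

  0-simplices (6): [v_0], [v_1], [v_2], [v_3], [v_4], [v_5]
  1-simplices (12): [v_0,v_1], [v_0,v_3], [v_0,v_4], [v_0,v_5], [v_1,v_2], [v_1,v_3], [v_1,v_4], [v_2,v_3], [v_2,v_4], [v_2,v_5], [v_3,v_5], [v_4,v_5]
  2-simplices (8): [v_0,v_1,v_3], [v_0,v_1,v_4], [v_0,v_3,v_5], [v_0,v_4,v_5], [v_1,v_2,v_3], [v_1,v_2,v_4], [v_2,v_3,v_5], [v_2,v_4,v_5]

Hence C_0 ≅ Z^6, C_1 ≅ Z^12, C_2 ≅ Z^8.

The boundary map ∂_1: C_1 → C_0 sends each edge [p,q] (with p < q) to q − p. For instance
  ∂[v_1,v_4] = [v_4] − [v_1].
The resulting 6×12 matrix has rank 5, and its Smith normal form has invariant factors (1,1,1,1,1).

The boundary map ∂_2: C_2 → C_1 acts by ∂[p,q,r] = [q,r] − [p,r] + [p,q]. For instance
  ∂[v_0,v_3,v_5] = [v_3,v_5] − [v_0,v_5] + [v_0,v_3],
  ∂[v_0,v_1,v_3] = [v_1,v_3] − [v_0,v_3] + [v_0,v_1].
The 12×8 boundary matrix has rank 7 and Smith normal form diag(1,1,1,1,1,1,1).

Computing H_k = (kernel of ∂_k) / (image of ∂_{k+1}):

  H_0: rank C_0 − rank ∂_1 = 6 − 5 = 1, and the invariant factors of ∂_1 are all 1, so H_0 = Z.
  H_1: rank ker ∂_1 − rank ∂_2 = (12 − 5) − 7 = 0, and the invariant factors of ∂_2 are all 1, so H_1 = 0.
  H_2: rank ker ∂_2 − rank ∂_3 = (8 − 7) − 0 = 1, and there is no ∂_3, so H_2 = Z.

As a check, the Euler characteristic is 6 − 12 + 8 = 2, which agrees with 1 − 0 + 1 = 2.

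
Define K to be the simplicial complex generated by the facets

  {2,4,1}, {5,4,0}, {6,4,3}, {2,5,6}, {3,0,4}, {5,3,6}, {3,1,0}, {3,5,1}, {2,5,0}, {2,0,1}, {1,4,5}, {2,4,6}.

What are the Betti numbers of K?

Order the vertices as 0 < 1 < 2 < 3 < 4 < 5 < 6. Listing each simplex with vertices in this order, K has dimension 2 with simplices:

  0-simplices (7): [0], [1], [2], [3], [4], [5], [6]
  1-simplices (18): [0,1], [0,2], [0,3], [0,4], [0,5], [1,2], [1,3], [1,4], [1,5], [2,4], [2,5], [2,6], [3,4], [3,5], [3,6], [4,5], [4,6], [5,6]
  2-simplices (12): [0,1,2], [0,1,3], [0,2,5], [0,3,4], [0,4,5], [1,2,4], [1,3,5], [1,4,5], [2,4,6], [2,5,6], [3,4,6], [3,5,6]

Hence C_0 ≅ Z^7, C_1 ≅ Z^18, C_2 ≅ Z^12.

The boundary map ∂_1: C_1 → C_0 is given by ∂[p,q] = [q] − [p]. For instance
  ∂[1,2] = [2] − [1].
The resulting 7×18 matrix has rank 6, and its Smith normal form has invariant factors (1,1,1,1,1,1).

The boundary map ∂_2: C_2 → C_1 acts by ∂[p,q,r] = [q,r] − [p,r] + [p,q]. For instance
  ∂[0,3,4] = [3,4] − [0,4] + [0,3],
  ∂[3,4,6] = [4,6] − [3,6] + [3,4].
As a 18×12 matrix over Z this has rank 12, with invariant factors (1,1,1,1,1,1,1,1,1,1,1,2).

Reading off H_k = ker ∂_k / im ∂_{k+1}:

  H_0: rank C_0 − rank ∂_1 = 7 − 6 = 1, and the invariant factors of ∂_1 are all 1, so H_0 ≅ Z.
  H_1: rank ker ∂_1 − rank ∂_2 = (18 − 6) − 12 = 0, and ∂_2 has invariant factor 2 > 1, so H_1 ≅ Z/2Z.
  H_2: rank ker ∂_2 − rank ∂_3 = (12 − 12) − 0 = 0, and there is no ∂_3, so H_2 ≅ 0.

Hence the Betti numbers are b_0 = 1, b_1 = 0, b_2 = 0.

b_0 = 1, b_1 = 0, b_2 = 0.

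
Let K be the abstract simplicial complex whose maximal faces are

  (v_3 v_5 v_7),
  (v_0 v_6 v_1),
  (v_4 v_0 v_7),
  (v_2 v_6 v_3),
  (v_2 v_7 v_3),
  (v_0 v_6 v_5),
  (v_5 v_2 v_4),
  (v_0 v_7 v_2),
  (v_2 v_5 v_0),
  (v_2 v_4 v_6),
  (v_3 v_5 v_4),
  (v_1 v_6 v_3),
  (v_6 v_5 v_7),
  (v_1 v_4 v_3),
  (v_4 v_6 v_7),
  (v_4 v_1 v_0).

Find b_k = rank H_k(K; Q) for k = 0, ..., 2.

We work with the vertex ordering v_0 < v_1 < v_2 < v_3 < v_4 < v_5 < v_6 < v_7. The simplices of K, each written with vertices in increasing order, are:

  0-simplices (8): [v_0], [v_1], [v_2], [v_3], [v_4], [v_5], [v_6], [v_7]
  1-simplices (24): (24 of them)
  2-simplices (16): (16 of them)

giving chain groups C_0 ≅ Z^8, C_1 ≅ Z^24, C_2 ≅ Z^16.

The boundary map ∂_1: C_1 → C_0 maps an edge to its endpoints' difference, ∂[p,q] = q − p. For instance
  ∂[v_2,v_6] = [v_6] − [v_2].
The 8×24 boundary matrix has rank 7 and Smith normal form diag(1,1,1,1,1,1,1).

∂_2: C_2 → C_1 acts by ∂[p,q,r] = [q,r] − [p,r] + [p,q]. For instance
  ∂[v_3,v_5,v_7] = [v_5,v_7] − [v_3,v_7] + [v_3,v_5],
  ∂[v_1,v_3,v_6] = [v_3,v_6] − [v_1,v_6] + [v_1,v_3].
The resulting 24×16 matrix has rank 15, and its Smith normal form has invariant factors (1,1,1,1,1,1,1,1,1,1,1,1,1,1,1).

Computing H_k = (kernel of ∂_k) / (image of ∂_{k+1}):

  H_0: rank C_0 − rank ∂_1 = 8 − 7 = 1, and the invariant factors of ∂_1 are all 1, so H_0 = Z.
  H_1: rank ker ∂_1 − rank ∂_2 = (24 − 7) − 15 = 2, and the invariant factors of ∂_2 are all 1, so H_1 = Z^2.
  H_2: rank ker ∂_2 − rank ∂_3 = (16 − 15) − 0 = 1, and there is no ∂_3, so H_2 = Z.

Hence the Betti numbers are b_0 = 1, b_1 = 2, b_2 = 1.

b_0 = 1, b_1 = 2, b_2 = 1.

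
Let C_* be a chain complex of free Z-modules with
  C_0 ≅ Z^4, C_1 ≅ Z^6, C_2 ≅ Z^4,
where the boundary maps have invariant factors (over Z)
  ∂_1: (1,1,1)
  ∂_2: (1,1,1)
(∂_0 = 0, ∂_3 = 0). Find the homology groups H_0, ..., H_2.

H_0: b_0 = 4 − 0 − 3 = 1; torsion from ∂_1 factors > 1: none. So H_0 = Z.
H_1: b_1 = 6 − 3 − 3 = 0; torsion from ∂_2 factors > 1: none. So H_1 = 0.
H_2: b_2 = 4 − 3 − 0 = 1; torsion from ∂_3 factors > 1: none. So H_2 = Z.

H_0 = Z,  H_1 = 0,  H_2 = Z.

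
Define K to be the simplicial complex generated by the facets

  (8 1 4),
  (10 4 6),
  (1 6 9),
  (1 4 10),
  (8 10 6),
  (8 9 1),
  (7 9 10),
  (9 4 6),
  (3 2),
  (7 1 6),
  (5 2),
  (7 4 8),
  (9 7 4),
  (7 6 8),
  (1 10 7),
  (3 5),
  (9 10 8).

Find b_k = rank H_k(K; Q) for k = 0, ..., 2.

b_0 = 2, b_1 = 3, b_2 = 1.

Order the vertices as 1 < 2 < 3 < 4 < 5 < 6 < 7 < 8 < 9 < 10. Listing each simplex with vertices in this order, K has dimension 2 with simplices:

  0-simplices (10): [1], [2], [3], [4], [5], [6], [7], [8], [9], [10]
  1-simplices (24): (24 of them)
  2-simplices (14): [1,4,8], [1,4,10], [1,6,7], [1,6,9], [1,7,10], [1,8,9], [4,6,9], [4,6,10], [4,7,8], [4,7,9], [6,7,8], [6,8,10], [7,9,10], [8,9,10]

so the chain groups are C_0 ≅ Z^10, C_1 ≅ Z^24, C_2 ≅ Z^14.

∂_1: C_1 → C_0 is given by ∂[p,q] = [q] − [p]. For instance
  ∂[2,3] = [3] − [2].
The resulting 10×24 matrix has rank 8, and its Smith normal form has invariant factors (1,1,1,1,1,1,1,1).

The boundary map ∂_2: C_2 → C_1 sends each 2-simplex [p,q,r] to [q,r] − [p,r] + [p,q]. For instance
  ∂[4,7,8] = [7,8] − [4,8] + [4,7],
  ∂[1,6,7] = [6,7] − [1,7] + [1,6].
The 24×14 boundary matrix has rank 13 and Smith normal form diag(1,1,1,1,1,1,1,1,1,1,1,1,1).

Reading off H_k = ker ∂_k / im ∂_{k+1}:

  H_0: rank C_0 − rank ∂_1 = 10 − 8 = 2, and the invariant factors of ∂_1 are all 1, so H_0 ≅ Z^2.
  H_1: rank ker ∂_1 − rank ∂_2 = (24 − 8) − 13 = 3, and the invariant factors of ∂_2 are all 1, so H_1 ≅ Z^3.
  H_2: rank ker ∂_2 − rank ∂_3 = (14 − 13) − 0 = 1, and there is no ∂_3, so H_2 ≅ Z.

Hence the Betti numbers are b_0 = 2, b_1 = 3, b_2 = 1.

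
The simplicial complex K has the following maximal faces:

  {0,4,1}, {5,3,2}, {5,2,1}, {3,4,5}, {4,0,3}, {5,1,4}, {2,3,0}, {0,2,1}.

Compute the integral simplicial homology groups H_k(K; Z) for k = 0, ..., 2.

H_0 ≅ Z,  H_1 = 0,  H_2 ≅ Z.

Order the vertices as 0 < 1 < 2 < 3 < 4 < 5. Listing each simplex with vertices in this order, K has dimension 2 with simplices:

  0-simplices (6): [0], [1], [2], [3], [4], [5]
  1-simplices (12): [0,1], [0,2], [0,3], [0,4], [1,2], [1,4], [1,5], [2,3], [2,5], [3,4], [3,5], [4,5]
  2-simplices (8): [0,1,2], [0,1,4], [0,2,3], [0,3,4], [1,2,5], [1,4,5], [2,3,5], [3,4,5]

Hence C_0 ≅ Z^6, C_1 ≅ Z^12, C_2 ≅ Z^8.

Boundary ∂_1: C_1 → C_0 is given by ∂[p,q] = [q] − [p]. For instance
  ∂[0,3] = [3] − [0].
The 6×12 boundary matrix has rank 5 and Smith normal form diag(1,1,1,1,1).

∂_2: C_2 → C_1 maps a triangle to the signed sum of its edges. For instance
  ∂[3,4,5] = [4,5] − [3,5] + [3,4],
  ∂[0,1,4] = [1,4] − [0,4] + [0,1].
As a 12×8 matrix over Z this has rank 7, with invariant factors (1,1,1,1,1,1,1).

From H_k ≅ ker(∂_k) / im(∂_{k+1}) we obtain:

  H_0: rank C_0 − rank ∂_1 = 6 − 5 = 1, and the invariant factors of ∂_1 are all 1, so H_0 ≅ Z.
  H_1: rank ker ∂_1 − rank ∂_2 = (12 − 5) − 7 = 0, and the invariant factors of ∂_2 are all 1, so H_1 ≅ 0.
  H_2: rank ker ∂_2 − rank ∂_3 = (8 − 7) − 0 = 1, and there is no ∂_3, so H_2 ≅ Z.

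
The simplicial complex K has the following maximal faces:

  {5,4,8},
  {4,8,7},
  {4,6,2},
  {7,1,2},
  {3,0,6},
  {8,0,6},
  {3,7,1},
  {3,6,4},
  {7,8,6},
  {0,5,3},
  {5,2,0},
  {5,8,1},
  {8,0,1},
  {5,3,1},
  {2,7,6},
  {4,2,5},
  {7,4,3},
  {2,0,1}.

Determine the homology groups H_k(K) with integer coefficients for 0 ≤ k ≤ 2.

H_0 ≅ Z,  H_1 ≅ Z ⊕ Z/2Z,  H_2 = 0.

K has 9 vertices, 27 edges, 18 triangles.
rank ∂_0 = 0, rank ∂_1 = 8 ⇒ b_0 = 9 − 0 − 8 = 1; all invariant factors of ∂_1 are 1 so no torsion. So H_0 ≅ Z.
rank ∂_1 = 8, rank ∂_2 = 18 ⇒ b_1 = 27 − 8 − 18 = 1; ∂_2 has invariant factor(s) [2] giving torsion. So H_1 ≅ Z ⊕ Z/2Z.
rank ∂_2 = 18, rank ∂_3 = 0 ⇒ b_2 = 18 − 18 − 0 = 0. So H_2 ≅ 0.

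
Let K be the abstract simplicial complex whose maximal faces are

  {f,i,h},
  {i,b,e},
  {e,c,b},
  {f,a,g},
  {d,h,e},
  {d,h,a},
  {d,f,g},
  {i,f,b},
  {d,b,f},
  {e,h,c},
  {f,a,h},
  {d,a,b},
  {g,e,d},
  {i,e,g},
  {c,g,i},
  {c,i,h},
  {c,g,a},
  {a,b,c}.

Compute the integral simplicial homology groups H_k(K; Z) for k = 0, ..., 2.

H_0 ≅ Z,  H_1 ≅ Z ⊕ Z/2,  H_2 = 0.

Take the total order a < b < c < d < e < f < g < h < i on the vertex set. Then K (dimension 2) consists of the simplices:

  0-simplices (9): a, b, c, d, e, f, g, h, i
  1-simplices (27): ab, ac, ad, af, ag, ah, bc, bd, be, bf, bi, ce, cg, ch, ci, de, df, dg, dh, eg, eh, ei, fg, fh, fi, gi, hi
  2-simplices (18): abc, abd, acg, adh, afg, afh, bce, bdf, bei, bfi, ceh, cgi, chi, deg, deh, dfg, egi, fhi

so the chain groups are C_0 ≅ Z^9, C_1 ≅ Z^27, C_2 ≅ Z^18.

The boundary map ∂_1: C_1 → C_0 is given by ∂[p,q] = [q] − [p]. For instance
  ∂bi = i − b.
This gives a 9×27 integer matrix of rank 8; reducing to Smith normal form yields diagonal entries (1,1,1,1,1,1,1,1).

∂_2: C_2 → C_1 sends each 2-simplex [p,q,r] to [q,r] − [p,r] + [p,q]. For instance
  ∂egi = gi − ei + eg,
  ∂afg = fg − ag + af.
As a 27×18 matrix over Z this has rank 18, with invariant factors (1,1,1,1,1,1,1,1,1,1,1,1,1,1,1,1,1,2).

Reading off H_k = ker ∂_k / im ∂_{k+1}:

  H_0: rank C_0 − rank ∂_1 = 9 − 8 = 1, and the invariant factors of ∂_1 are all 1, so H_0 = Z.
  H_1: rank ker ∂_1 − rank ∂_2 = (27 − 8) − 18 = 1, and ∂_2 has invariant factor 2 > 1, so H_1 = Z ⊕ Z/2.
  H_2: rank ker ∂_2 − rank ∂_3 = (18 − 18) − 0 = 0, and there is no ∂_3, so H_2 = 0.

(K is a triangulation of the Klein bottle.)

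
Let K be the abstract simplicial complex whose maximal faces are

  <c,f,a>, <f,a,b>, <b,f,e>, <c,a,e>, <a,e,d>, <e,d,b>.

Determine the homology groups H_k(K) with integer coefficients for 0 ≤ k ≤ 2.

H_0 ≅ Z,  H_1 ≅ Z,  H_2 = 0.

Order the vertices as a < b < c < d < e < f. Listing each simplex with vertices in this order, K has dimension 2 with simplices:

  0-simplices (6): a, b, c, d, e, f
  1-simplices (12): ab, ac, ad, ae, af, bd, be, bf, ce, cf, de, ef
  2-simplices (6): abf, ace, acf, ade, bde, bef

so the chain groups are C_0 ≅ Z^6, C_1 ≅ Z^12, C_2 ≅ Z^6.

∂_1: C_1 → C_0 maps an edge to its endpoints' difference, ∂[p,q] = q − p. For instance
  ∂cf = f − c.
This gives a 6×12 integer matrix of rank 5; reducing to Smith normal form yields diagonal entries (1,1,1,1,1).

The boundary map ∂_2: C_2 → C_1 maps a triangle to the signed sum of its edges. For instance
  ∂acf = cf − af + ac,
  ∂bef = ef − bf + be.
The 12×6 boundary matrix has rank 6 and Smith normal form diag(1,1,1,1,1,1).

Now H_k = ker ∂_k / im ∂_{k+1}, so:

  H_0: rank C_0 − rank ∂_1 = 6 − 5 = 1, and the invariant factors of ∂_1 are all 1, so H_0 ≅ Z.
  H_1: rank ker ∂_1 − rank ∂_2 = (12 − 5) − 6 = 1, and the invariant factors of ∂_2 are all 1, so H_1 ≅ Z.
  H_2: rank ker ∂_2 − rank ∂_3 = (6 − 6) − 0 = 0, and there is no ∂_3, so H_2 ≅ 0.

As a check, the Euler characteristic is 6 − 12 + 6 = 0, which agrees with 1 − 1 + 0 = 0.
(K is a triangulation of the cylinder S^1 x I.)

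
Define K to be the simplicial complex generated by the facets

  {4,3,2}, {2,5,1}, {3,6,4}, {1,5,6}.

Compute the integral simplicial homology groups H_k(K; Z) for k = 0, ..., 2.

Take the total order 1 < 2 < 3 < 4 < 5 < 6 on the vertex set. Then K (dimension 2) consists of the simplices:

  0-simplices (6): [1], [2], [3], [4], [5], [6]
  1-simplices (10): [1,2], [1,5], [1,6], [2,3], [2,4], [2,5], [3,4], [3,6], [4,6], [5,6]
  2-simplices (4): [1,2,5], [1,5,6], [2,3,4], [3,4,6]

so the chain groups are C_0 ≅ Z^6, C_1 ≅ Z^10, C_2 ≅ Z^4.

Boundary ∂_1: C_1 → C_0 sends each edge [p,q] (with p < q) to q − p. For instance
  ∂[4,6] = [6] − [4].
This gives a 6×10 integer matrix of rank 5; reducing to Smith normal form yields diagonal entries (1,1,1,1,1).

The boundary map ∂_2: C_2 → C_1 maps a triangle to the signed sum of its edges. For instance
  ∂[2,3,4] = [3,4] − [2,4] + [2,3],
  ∂[1,2,5] = [2,5] − [1,5] + [1,2].
The resulting 10×4 matrix has rank 4, and its Smith normal form has invariant factors (1,1,1,1).

Reading off H_k = ker ∂_k / im ∂_{k+1}:

  H_0: rank C_0 − rank ∂_1 = 6 − 5 = 1, and the invariant factors of ∂_1 are all 1, so H_0 = Z.
  H_1: rank ker ∂_1 − rank ∂_2 = (10 − 5) − 4 = 1, and the invariant factors of ∂_2 are all 1, so H_1 = Z.
  H_2: rank ker ∂_2 − rank ∂_3 = (4 − 4) − 0 = 0, and there is no ∂_3, so H_2 = 0.

As a check, the Euler characteristic is 6 − 10 + 4 = 0, which agrees with 1 − 1 + 0 = 0.

H_0 = Z,  H_1 = Z,  H_2 = 0.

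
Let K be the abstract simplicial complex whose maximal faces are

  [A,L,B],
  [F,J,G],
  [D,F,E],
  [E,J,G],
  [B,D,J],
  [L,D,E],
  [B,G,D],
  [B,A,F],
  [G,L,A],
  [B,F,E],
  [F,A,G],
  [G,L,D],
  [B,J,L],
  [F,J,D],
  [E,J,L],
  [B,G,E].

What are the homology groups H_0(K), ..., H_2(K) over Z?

H_0 = Z,  H_1 = Z^2,  H_2 = Z.

Order the vertices as A < B < D < E < F < G < J < L. Listing each simplex with vertices in this order, K has dimension 2 with simplices:

  0-simplices (8): A, B, D, E, F, G, J, L
  1-simplices (24): AB, AF, AG, AL, BD, BE, BF, BG, BJ, BL, DE, DF, DG, DJ, DL, EF, EG, EJ, EL, FG, FJ, GJ, GL, JL
  2-simplices (16): ABF, ABL, AFG, AGL, BDG, BDJ, BEF, BEG, BJL, DEF, DEL, DFJ, DGL, EGJ, EJL, FGJ

so the chain groups are C_0 ≅ Z^8, C_1 ≅ Z^24, C_2 ≅ Z^16.

The boundary map ∂_1: C_1 → C_0 is given by ∂[p,q] = [q] − [p]. For instance
  ∂EL = L − E.
The 8×24 boundary matrix has rank 7 and Smith normal form diag(1,1,1,1,1,1,1).

Boundary ∂_2: C_2 → C_1 sends each 2-simplex [p,q,r] to [q,r] − [p,r] + [p,q]. For instance
  ∂DEL = EL − DL + DE,
  ∂EJL = JL − EL + EJ.
The 24×16 boundary matrix has rank 15 and Smith normal form diag(1,1,1,1,1,1,1,1,1,1,1,1,1,1,1).

From H_k ≅ ker(∂_k) / im(∂_{k+1}) we obtain:

  H_0: rank C_0 − rank ∂_1 = 8 − 7 = 1, and the invariant factors of ∂_1 are all 1, so H_0 = Z.
  H_1: rank ker ∂_1 − rank ∂_2 = (24 − 7) − 15 = 2, and the invariant factors of ∂_2 are all 1, so H_1 = Z^2.
  H_2: rank ker ∂_2 − rank ∂_3 = (16 − 15) − 0 = 1, and there is no ∂_3, so H_2 = Z.

(K is a triangulation of the torus T^2.)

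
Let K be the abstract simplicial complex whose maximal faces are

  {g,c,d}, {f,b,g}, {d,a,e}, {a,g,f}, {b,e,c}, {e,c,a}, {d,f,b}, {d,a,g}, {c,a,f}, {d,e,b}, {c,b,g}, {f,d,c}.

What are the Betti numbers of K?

K has 7 vertices, 18 edges, 12 triangles.
rank ∂_0 = 0, rank ∂_1 = 6 ⇒ b_0 = 7 − 0 − 6 = 1; all invariant factors of ∂_1 are 1 so no torsion. So H_0 = Z.
rank ∂_1 = 6, rank ∂_2 = 12 ⇒ b_1 = 18 − 6 − 12 = 0; ∂_2 has invariant factor(s) [2] giving torsion. So H_1 = Z_2.
rank ∂_2 = 12, rank ∂_3 = 0 ⇒ b_2 = 12 − 12 − 0 = 0. So H_2 = 0.

b_0 = 1, b_1 = 0, b_2 = 0.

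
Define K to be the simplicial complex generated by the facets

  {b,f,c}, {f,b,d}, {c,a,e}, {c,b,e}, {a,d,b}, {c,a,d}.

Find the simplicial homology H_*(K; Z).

H_0 = Z,  H_1 = Z,  H_2 = 0.

We work with the vertex ordering a < b < c < d < e < f. The simplices of K, each written with vertices in increasing order, are:

  0-simplices (6): a, b, c, d, e, f
  1-simplices (12): ab, ac, ad, ae, bc, bd, be, bf, cd, ce, cf, df
  2-simplices (6): abd, acd, ace, bce, bcf, bdf

Hence C_0 ≅ Z^6, C_1 ≅ Z^12, C_2 ≅ Z^6.

∂_1: C_1 → C_0 maps an edge to its endpoints' difference, ∂[p,q] = q − p.
As a 6×12 matrix over Z this has rank 5, with invariant factors (1,1,1,1,1).

Boundary ∂_2: C_2 → C_1 acts by ∂[p,q,r] = [q,r] − [p,r] + [p,q]. For instance
  ∂acd = cd − ad + ac,
  ∂abd = bd − ad + ab.
This gives a 12×6 integer matrix of rank 6; reducing to Smith normal form yields diagonal entries (1,1,1,1,1,1).

Reading off H_k = ker ∂_k / im ∂_{k+1}:

  H_0: rank C_0 − rank ∂_1 = 6 − 5 = 1, and the invariant factors of ∂_1 are all 1, so H_0 = Z.
  H_1: rank ker ∂_1 − rank ∂_2 = (12 − 5) − 6 = 1, and the invariant factors of ∂_2 are all 1, so H_1 = Z.
  H_2: rank ker ∂_2 − rank ∂_3 = (6 − 6) − 0 = 0, and there is no ∂_3, so H_2 = 0.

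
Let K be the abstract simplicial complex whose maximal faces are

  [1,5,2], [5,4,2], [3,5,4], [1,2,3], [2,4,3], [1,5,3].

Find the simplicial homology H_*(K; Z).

Order the vertices as 1 < 2 < 3 < 4 < 5. Listing each simplex with vertices in this order, K has dimension 2 with simplices:

  0-simplices (5): [1], [2], [3], [4], [5]
  1-simplices (9): [1,2], [1,3], [1,5], [2,3], [2,4], [2,5], [3,4], [3,5], [4,5]
  2-simplices (6): [1,2,3], [1,2,5], [1,3,5], [2,3,4], [2,4,5], [3,4,5]

giving chain groups C_0 ≅ Z^5, C_1 ≅ Z^9, C_2 ≅ Z^6.

The boundary map ∂_1: C_1 → C_0 is given by ∂[p,q] = [q] − [p].
The resulting 5×9 matrix has rank 4, and its Smith normal form has invariant factors (1,1,1,1).

Boundary ∂_2: C_2 → C_1 maps a triangle to the signed sum of its edges. For instance
  ∂[3,4,5] = [4,5] − [3,5] + [3,4],
  ∂[2,4,5] = [4,5] − [2,5] + [2,4].
The resulting 9×6 matrix has rank 5, and its Smith normal form has invariant factors (1,1,1,1,1).

From H_k ≅ ker(∂_k) / im(∂_{k+1}) we obtain:

  H_0: rank C_0 − rank ∂_1 = 5 − 4 = 1, and the invariant factors of ∂_1 are all 1, so H_0 ≅ Z.
  H_1: rank ker ∂_1 − rank ∂_2 = (9 − 4) − 5 = 0, and the invariant factors of ∂_2 are all 1, so H_1 ≅ 0.
  H_2: rank ker ∂_2 − rank ∂_3 = (6 − 5) − 0 = 1, and there is no ∂_3, so H_2 ≅ Z.

As a check, the Euler characteristic is 5 − 9 + 6 = 2, which agrees with 1 − 0 + 1 = 2.

H_0 ≅ Z,  H_1 = 0,  H_2 ≅ Z.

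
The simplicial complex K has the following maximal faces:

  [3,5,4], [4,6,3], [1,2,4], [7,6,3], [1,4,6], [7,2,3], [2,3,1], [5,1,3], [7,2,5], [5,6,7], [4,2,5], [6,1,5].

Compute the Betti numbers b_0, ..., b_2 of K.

Take the total order 1 < 2 < 3 < 4 < 5 < 6 < 7 on the vertex set. Then K (dimension 2) consists of the simplices:

  0-simplices (7): [1], [2], [3], [4], [5], [6], [7]
  1-simplices (18): [1,2], [1,3], [1,4], [1,5], [1,6], [2,3], [2,4], [2,5], [2,7], [3,4], [3,5], [3,6], [3,7], [4,5], [4,6], [5,6], [5,7], [6,7]
  2-simplices (12): [1,2,3], [1,2,4], [1,3,5], [1,4,6], [1,5,6], [2,3,7], [2,4,5], [2,5,7], [3,4,5], [3,4,6], [3,6,7], [5,6,7]

giving chain groups C_0 ≅ Z^7, C_1 ≅ Z^18, C_2 ≅ Z^12.

Boundary ∂_1: C_1 → C_0 maps an edge to its endpoints' difference, ∂[p,q] = q − p. For instance
  ∂[2,4] = [4] − [2].
The resulting 7×18 matrix has rank 6, and its Smith normal form has invariant factors (1,1,1,1,1,1).

∂_2: C_2 → C_1 maps a triangle to the signed sum of its edges. For instance
  ∂[1,3,5] = [3,5] − [1,5] + [1,3],
  ∂[2,5,7] = [5,7] − [2,7] + [2,5].
The 18×12 boundary matrix has rank 12 and Smith normal form diag(1,1,1,1,1,1,1,1,1,1,1,2).

Now H_k = ker ∂_k / im ∂_{k+1}, so:

  H_0: rank C_0 − rank ∂_1 = 7 − 6 = 1, and the invariant factors of ∂_1 are all 1, so H_0 = Z.
  H_1: rank ker ∂_1 − rank ∂_2 = (18 − 6) − 12 = 0, and ∂_2 has invariant factor 2 > 1, so H_1 = Z/2Z.
  H_2: rank ker ∂_2 − rank ∂_3 = (12 − 12) − 0 = 0, and there is no ∂_3, so H_2 = 0.

(K is a triangulation of the real projective plane RP^2.)

Hence the Betti numbers are b_0 = 1, b_1 = 0, b_2 = 0.

b_0 = 1, b_1 = 0, b_2 = 0.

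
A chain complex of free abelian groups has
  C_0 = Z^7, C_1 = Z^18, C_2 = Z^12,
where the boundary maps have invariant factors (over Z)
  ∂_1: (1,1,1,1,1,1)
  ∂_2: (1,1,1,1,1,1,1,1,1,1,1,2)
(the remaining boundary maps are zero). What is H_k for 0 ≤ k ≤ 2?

H_0 = Z,  H_1 = Z/2,  H_2 = 0.

H_0: b_0 = 7 − 0 − 6 = 1; torsion from ∂_1 factors > 1: none. So H_0 = Z.
H_1: b_1 = 18 − 6 − 12 = 0; torsion from ∂_2 factors > 1: [2]. So H_1 = Z/2.
H_2: b_2 = 12 − 12 − 0 = 0; torsion from ∂_3 factors > 1: none. So H_2 = 0.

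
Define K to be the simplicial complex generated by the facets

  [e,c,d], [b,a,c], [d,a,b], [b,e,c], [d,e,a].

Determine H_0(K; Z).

H_0 ≅ Z.

K has 5 vertices, 10 edges, 5 triangles.
rank ∂_0 = 0, rank ∂_1 = 4 ⇒ b_0 = 5 − 0 − 4 = 1; all invariant factors of ∂_1 are 1 so no torsion. So H_0 ≅ Z.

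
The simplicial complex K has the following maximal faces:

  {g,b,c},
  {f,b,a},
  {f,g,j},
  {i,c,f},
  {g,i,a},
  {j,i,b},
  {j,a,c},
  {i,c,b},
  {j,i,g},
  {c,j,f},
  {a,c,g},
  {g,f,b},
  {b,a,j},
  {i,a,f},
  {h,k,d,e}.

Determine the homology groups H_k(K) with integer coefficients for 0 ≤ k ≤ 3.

Fix the vertex order a < b < c < d < e < f < g < h < i < j < k and write every simplex with vertices in increasing order. Then dim K = 3 and the simplices of K are:

  0-simplices (11): a, b, c, d, e, f, g, h, i, j, k
  1-simplices (27): ab, ac, af, ag, ai, aj, bc, bf, bg, bi, bj, cf, cg, ci, cj, de, dh, dk, eh, ek, fg, fi, fj, gi, gj, hk, ij
  2-simplices (18): abf, abj, acg, acj, afi, agi, bcg, bci, bfg, bij, cfi, cfj, deh, dek, dhk, ehk, fgj, gij
  3-simplices (1): dehk

Hence C_0 ≅ Z^11, C_1 ≅ Z^27, C_2 ≅ Z^18, C_3 ≅ Z^1.

Boundary ∂_1: C_1 → C_0 is given by ∂[p,q] = [q] − [p]. For instance
  ∂ac = c − a.
As a 11×27 matrix over Z this has rank 9, with invariant factors (1,1,1,1,1,1,1,1,1).

∂_2: C_2 → C_1 sends each 2-simplex [p,q,r] to [q,r] − [p,r] + [p,q]. For instance
  ∂acj = cj − aj + ac,
  ∂bfg = fg − bg + bf.
As a 27×18 matrix over Z this has rank 16, with invariant factors (1,1,1,1,1,1,1,1,1,1,1,1,1,1,1,1).

∂_3: C_3 → C_2 sends each 3-simplex σ to the alternating sum Σ_i (−1)^i (σ with its i-th vertex removed). For instance
  ∂dehk = ehk − dhk + dek − deh.
The resulting 18×1 matrix has rank 1, and its Smith normal form has invariant factors (1).

Computing H_k = (kernel of ∂_k) / (image of ∂_{k+1}):

  H_0: rank C_0 − rank ∂_1 = 11 − 9 = 2, and the invariant factors of ∂_1 are all 1, so H_0 ≅ Z^2.
  H_1: rank ker ∂_1 − rank ∂_2 = (27 − 9) − 16 = 2, and the invariant factors of ∂_2 are all 1, so H_1 ≅ Z^2.
  H_2: rank ker ∂_2 − rank ∂_3 = (18 − 16) − 1 = 1, and the invariant factors of ∂_3 are all 1, so H_2 ≅ Z.
  H_3: rank ker ∂_3 − rank ∂_4 = (1 − 1) − 0 = 0, and there is no ∂_4, so H_3 ≅ 0.

(K is a triangulation of the disjoint union of the torus T^2 and the 3-simplex.)

H_0 = Z^2,  H_1 = Z^2,  H_2 = Z,  H_3 = 0.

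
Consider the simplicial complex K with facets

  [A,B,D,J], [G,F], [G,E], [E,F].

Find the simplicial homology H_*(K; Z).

H_0 = Z^2,  H_1 = Z,  H_2 = 0,  H_3 = 0.

Take the total order A < B < D < E < F < G < J on the vertex set. Then K (dimension 3) consists of the simplices:

  0-simplices (7): A, B, D, E, F, G, J
  1-simplices (9): AB, AD, AJ, BD, BJ, DJ, EF, EG, FG
  2-simplices (4): ABD, ABJ, ADJ, BDJ
  3-simplices (1): ABDJ

giving chain groups C_0 ≅ Z^7, C_1 ≅ Z^9, C_2 ≅ Z^4, C_3 ≅ Z^1.

The boundary map ∂_1: C_1 → C_0 sends each edge [p,q] (with p < q) to q − p.
As a 7×9 matrix over Z this has rank 5, with invariant factors (1,1,1,1,1).

Boundary ∂_2: C_2 → C_1 maps a triangle to the signed sum of its edges. For instance
  ∂ADJ = DJ − AJ + AD,
  ∂ABD = BD − AD + AB.
As a 9×4 matrix over Z this has rank 3, with invariant factors (1,1,1).

Boundary ∂_3: C_3 → C_2 sends each 3-simplex σ to the alternating sum Σ_i (−1)^i (σ with its i-th vertex removed). For instance
  ∂ABDJ = BDJ − ADJ + ABJ − ABD.
As a 4×1 matrix over Z this has rank 1, with invariant factors (1).

From H_k ≅ ker(∂_k) / im(∂_{k+1}) we obtain:

  H_0: rank C_0 − rank ∂_1 = 7 − 5 = 2, and the invariant factors of ∂_1 are all 1, so H_0 = Z^2.
  H_1: rank ker ∂_1 − rank ∂_2 = (9 − 5) − 3 = 1, and the invariant factors of ∂_2 are all 1, so H_1 = Z.
  H_2: rank ker ∂_2 − rank ∂_3 = (4 − 3) − 1 = 0, and the invariant factors of ∂_3 are all 1, so H_2 = 0.
  H_3: rank ker ∂_3 − rank ∂_4 = (1 − 1) − 0 = 0, and there is no ∂_4, so H_3 = 0.

As a check, the Euler characteristic is 7 − 9 + 4 − 1 = 1, which agrees with 2 − 1 + 0 − 0 = 1.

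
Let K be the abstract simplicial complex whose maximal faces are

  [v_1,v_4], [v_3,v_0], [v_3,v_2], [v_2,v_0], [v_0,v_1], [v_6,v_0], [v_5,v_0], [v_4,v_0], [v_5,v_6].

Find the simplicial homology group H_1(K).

K has 7 vertices, 9 edges.
rank ∂_1 = 6, rank ∂_2 = 0 ⇒ b_1 = 9 − 6 − 0 = 3. So H_1 ≅ Z^3.

H_1 ≅ Z^3.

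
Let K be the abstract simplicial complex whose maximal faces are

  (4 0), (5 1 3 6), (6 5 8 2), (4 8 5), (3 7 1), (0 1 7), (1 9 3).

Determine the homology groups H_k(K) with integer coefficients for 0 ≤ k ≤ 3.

H_0 ≅ Z,  H_1 ≅ Z,  H_2 = 0,  H_3 = 0.

We work with the vertex ordering 0 < 1 < 2 < 3 < 4 < 5 < 6 < 7 < 8 < 9. The simplices of K, each written with vertices in increasing order, are:

  0-simplices (10): [0], [1], [2], [3], [4], [5], [6], [7], [8], [9]
  1-simplices (20): [0,1], [0,4], [0,7], [1,3], [1,5], [1,6], [1,7], [1,9], [2,5], [2,6], [2,8], [3,5], [3,6], [3,7], [3,9], [4,5], [4,8], [5,6], [5,8], [6,8]
  2-simplices (12): [0,1,7], [1,3,5], [1,3,6], [1,3,7], [1,3,9], [1,5,6], [2,5,6], [2,5,8], [2,6,8], [3,5,6], [4,5,8], [5,6,8]
  3-simplices (2): [1,3,5,6], [2,5,6,8]

giving chain groups C_0 ≅ Z^10, C_1 ≅ Z^20, C_2 ≅ Z^12, C_3 ≅ Z^2.

∂_1: C_1 → C_0 maps an edge to its endpoints' difference, ∂[p,q] = q − p. For instance
  ∂[0,4] = [4] − [0].
The 10×20 boundary matrix has rank 9 and Smith normal form diag(1,1,1,1,1,1,1,1,1).

The boundary map ∂_2: C_2 → C_1 maps a triangle to the signed sum of its edges. For instance
  ∂[3,5,6] = [5,6] − [3,6] + [3,5],
  ∂[4,5,8] = [5,8] − [4,8] + [4,5].
The resulting 20×12 matrix has rank 10, and its Smith normal form has invariant factors (1,1,1,1,1,1,1,1,1,1).

∂_3: C_3 → C_2 sends each 3-simplex σ to the alternating sum Σ_i (−1)^i (σ with its i-th vertex removed). For instance
  ∂[1,3,5,6] = [3,5,6] − [1,5,6] + [1,3,6] − [1,3,5],
  ∂[2,5,6,8] = [5,6,8] − [2,6,8] + [2,5,8] − [2,5,6].
The 12×2 boundary matrix has rank 2 and Smith normal form diag(1,1).

Now H_k = ker ∂_k / im ∂_{k+1}, so:

  H_0: rank C_0 − rank ∂_1 = 10 − 9 = 1, and the invariant factors of ∂_1 are all 1, so H_0 ≅ Z.
  H_1: rank ker ∂_1 − rank ∂_2 = (20 − 9) − 10 = 1, and the invariant factors of ∂_2 are all 1, so H_1 ≅ Z.
  H_2: rank ker ∂_2 − rank ∂_3 = (12 − 10) − 2 = 0, and the invariant factors of ∂_3 are all 1, so H_2 ≅ 0.
  H_3: rank ker ∂_3 − rank ∂_4 = (2 − 2) − 0 = 0, and there is no ∂_4, so H_3 ≅ 0.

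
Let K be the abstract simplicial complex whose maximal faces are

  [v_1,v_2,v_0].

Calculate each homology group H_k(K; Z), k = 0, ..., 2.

H_0 ≅ Z,  H_1 = 0,  H_2 = 0.

Order the vertices as v_0 < v_1 < v_2. Listing each simplex with vertices in this order, K has dimension 2 with simplices:

  0-simplices (3): [v_0], [v_1], [v_2]
  1-simplices (3): [v_0,v_1], [v_0,v_2], [v_1,v_2]
  2-simplices (1): [v_0,v_1,v_2]

Hence C_0 ≅ Z^3, C_1 ≅ Z^3, C_2 ≅ Z^1.

Boundary ∂_1: C_1 → C_0 sends each edge [p,q] (with p < q) to q − p.
As a 3×3 matrix over Z this has rank 2, with invariant factors (1,1).

The boundary map ∂_2: C_2 → C_1 sends each 2-simplex [p,q,r] to [q,r] − [p,r] + [p,q]. For instance
  ∂[v_0,v_1,v_2] = [v_1,v_2] − [v_0,v_2] + [v_0,v_1].
This gives a 3×1 integer matrix of rank 1; reducing to Smith normal form yields diagonal entries (1).

Computing H_k = (kernel of ∂_k) / (image of ∂_{k+1}):

  H_0: rank C_0 − rank ∂_1 = 3 − 2 = 1, and the invariant factors of ∂_1 are all 1, so H_0 ≅ Z.
  H_1: rank ker ∂_1 − rank ∂_2 = (3 − 2) − 1 = 0, and the invariant factors of ∂_2 are all 1, so H_1 ≅ 0.
  H_2: rank ker ∂_2 − rank ∂_3 = (1 − 1) − 0 = 0, and there is no ∂_3, so H_2 ≅ 0.

As a check, the Euler characteristic is 3 − 3 + 1 = 1, which agrees with 1 − 0 + 0 = 1.
(K is a triangulation of the 2-simplex.)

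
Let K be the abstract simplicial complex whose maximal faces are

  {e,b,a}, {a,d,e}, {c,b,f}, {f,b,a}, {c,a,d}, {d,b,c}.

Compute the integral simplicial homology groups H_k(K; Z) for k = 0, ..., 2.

Order the vertices as a < b < c < d < e < f. Listing each simplex with vertices in this order, K has dimension 2 with simplices:

  0-simplices (6): a, b, c, d, e, f
  1-simplices (12): ab, ac, ad, ae, af, bc, bd, be, bf, cd, cf, de
  2-simplices (6): abe, abf, acd, ade, bcd, bcf

so the chain groups are C_0 ≅ Z^6, C_1 ≅ Z^12, C_2 ≅ Z^6.

The boundary map ∂_1: C_1 → C_0 maps an edge to its endpoints' difference, ∂[p,q] = q − p. For instance
  ∂bf = f − b.
The resulting 6×12 matrix has rank 5, and its Smith normal form has invariant factors (1,1,1,1,1).

∂_2: C_2 → C_1 sends each 2-simplex [p,q,r] to [q,r] − [p,r] + [p,q]. For instance
  ∂abe = be − ae + ab,
  ∂bcf = cf − bf + bc.
As a 12×6 matrix over Z this has rank 6, with invariant factors (1,1,1,1,1,1).

Reading off H_k = ker ∂_k / im ∂_{k+1}:

  H_0: rank C_0 − rank ∂_1 = 6 − 5 = 1, and the invariant factors of ∂_1 are all 1, so H_0 ≅ Z.
  H_1: rank ker ∂_1 − rank ∂_2 = (12 − 5) − 6 = 1, and the invariant factors of ∂_2 are all 1, so H_1 ≅ Z.
  H_2: rank ker ∂_2 − rank ∂_3 = (6 − 6) − 0 = 0, and there is no ∂_3, so H_2 ≅ 0.

H_0 ≅ Z,  H_1 ≅ Z,  H_2 = 0.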